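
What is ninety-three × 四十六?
Convert ninety-three (English words) → 93 (decimal)
Convert 四十六 (Chinese numeral) → 4×10 + 6 = 46 (decimal)
Compute 93 × 46 = 4278
4278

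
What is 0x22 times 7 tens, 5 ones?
Convert 0x22 (hexadecimal) → 2×16 + 2 = 34 (decimal)
Convert 7 tens, 5 ones (place-value notation) → 7×10 + 5 = 75 (decimal)
Compute 34 × 75 = 2550
2550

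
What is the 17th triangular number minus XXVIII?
The 17th triangular number = 17×18/2 = 153
Convert XXVIII (Roman numeral) → 10 + 10 + 5 + 1 + 1 + 1 = 28 (decimal)
Compute 153 - 28 = 125
125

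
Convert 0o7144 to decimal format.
Convert 0o7144 (octal) → 7×512 + 1×64 + 4×8 + 4 = 3684 (decimal)
3684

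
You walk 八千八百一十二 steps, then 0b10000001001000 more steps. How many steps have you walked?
Convert 八千八百一十二 (Chinese numeral) → 8×1000 + 8×100 + 1×10 + 2 = 8812 (decimal)
Convert 0b10000001001000 (binary) → 8192 + 64 + 8 = 8264 (decimal)
Compute 8812 + 8264 = 17076
17076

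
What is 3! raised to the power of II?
Convert 3! (factorial) → 6 (decimal)
Convert II (Roman numeral) → 1 + 1 = 2 (decimal)
Compute 6 ^ 2 = 36
36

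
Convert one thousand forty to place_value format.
Convert one thousand forty (English words) → 1×1000 + 40 = 1040 (decimal)
Convert 1040 (decimal) → 1040 = 1×1000 + 4×10 → 1 thousand, 4 tens (place-value notation)
1 thousand, 4 tens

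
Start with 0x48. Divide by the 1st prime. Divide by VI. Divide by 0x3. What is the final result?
Convert 0x48 (hexadecimal) → 4×16 + 8 = 72 (decimal)
Start: 72
Convert the 1st prime (prime index) → 2 (decimal)
72 ÷ 2 = 36
Convert VI (Roman numeral) → 5 + 1 = 6 (decimal)
36 ÷ 6 = 6
Convert 0x3 (hexadecimal) → 3 (decimal)
6 ÷ 3 = 2
2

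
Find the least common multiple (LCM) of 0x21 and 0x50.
Convert 0x21 (hexadecimal) → 2×16 + 1 = 33 (decimal)
Convert 0x50 (hexadecimal) → 5×16 = 80 (decimal)
Compute lcm(33, 80) = 2640
2640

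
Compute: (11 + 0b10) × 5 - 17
Convert 0b10 (binary) → 2 (decimal)
Expression in decimal: (11 + 2) × 5 - 17
Parentheses first: 11 + 2 = 13
Multiply: 13 × 5 = 65
Subtract: 65 - 17 = 48
48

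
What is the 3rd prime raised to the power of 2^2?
Convert the 3rd prime (prime index) → 5 (decimal)
Convert 2^2 (power) → 4 (decimal)
Compute 5 ^ 4 = 625
625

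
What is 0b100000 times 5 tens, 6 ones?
Convert 0b100000 (binary) → 32 (decimal)
Convert 5 tens, 6 ones (place-value notation) → 5×10 + 6 = 56 (decimal)
Compute 32 × 56 = 1792
1792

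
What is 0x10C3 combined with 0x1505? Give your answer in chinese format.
Convert 0x10C3 (hexadecimal) → 1×4096 + 12×16 + 3 = 4291 (decimal)
Convert 0x1505 (hexadecimal) → 1×4096 + 5×256 + 5 = 5381 (decimal)
Compute 4291 + 5381 = 9672
Convert 9672 (decimal) → 9672 = 9×1000 + 6×100 + 7×10 + 2 → 九千六百七十二 (Chinese numeral)
九千六百七十二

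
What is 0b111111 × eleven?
Convert 0b111111 (binary) → 32 + 16 + 8 + 4 + 2 + 1 = 63 (decimal)
Convert eleven (English words) → 11 (decimal)
Compute 63 × 11 = 693
693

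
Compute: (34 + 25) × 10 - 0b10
Convert 0b10 (binary) → 2 (decimal)
Expression in decimal: (34 + 25) × 10 - 2
Parentheses first: 34 + 25 = 59
Multiply: 59 × 10 = 590
Subtract: 590 - 2 = 588
588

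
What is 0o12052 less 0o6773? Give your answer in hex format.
Convert 0o12052 (octal) → 1×4096 + 2×512 + 5×8 + 2 = 5162 (decimal)
Convert 0o6773 (octal) → 6×512 + 7×64 + 7×8 + 3 = 3579 (decimal)
Compute 5162 - 3579 = 1583
Convert 1583 (decimal) → 1583 = 6×256 + 2×16 + 15 → 0x62F (hexadecimal)
0x62F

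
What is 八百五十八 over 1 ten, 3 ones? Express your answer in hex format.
Convert 八百五十八 (Chinese numeral) → 8×100 + 5×10 + 8 = 858 (decimal)
Convert 1 ten, 3 ones (place-value notation) → 1×10 + 3 = 13 (decimal)
Compute 858 ÷ 13 = 66
Convert 66 (decimal) → 66 = 4×16 + 2 → 0x42 (hexadecimal)
0x42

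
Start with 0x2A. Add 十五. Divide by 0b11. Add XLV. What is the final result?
Convert 0x2A (hexadecimal) → 2×16 + 10 = 42 (decimal)
Start: 42
Convert 十五 (Chinese numeral) → 1×10 + 5 = 15 (decimal)
42 + 15 = 57
Convert 0b11 (binary) → 2 + 1 = 3 (decimal)
57 ÷ 3 = 19
Convert XLV (Roman numeral) → 40 + 5 = 45 (decimal)
19 + 45 = 64
64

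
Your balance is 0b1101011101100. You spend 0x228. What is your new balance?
Convert 0b1101011101100 (binary) → 4096 + 2048 + 512 + 128 + 64 + 32 + 8 + 4 = 6892 (decimal)
Convert 0x228 (hexadecimal) → 2×256 + 2×16 + 8 = 552 (decimal)
Compute 6892 - 552 = 6340
6340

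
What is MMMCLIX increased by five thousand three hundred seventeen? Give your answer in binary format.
Convert MMMCLIX (Roman numeral) → 1000 + 1000 + 1000 + 100 + 50 + 9 = 3159 (decimal)
Convert five thousand three hundred seventeen (English words) → 5×1000 + 3×100 + 17 = 5317 (decimal)
Compute 3159 + 5317 = 8476
Convert 8476 (decimal) → 8476 = 8192 + 256 + 16 + 8 + 4 → 0b10000100011100 (binary)
0b10000100011100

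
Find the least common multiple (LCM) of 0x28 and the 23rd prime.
Convert 0x28 (hexadecimal) → 2×16 + 8 = 40 (decimal)
Convert the 23rd prime (prime index) → 83 (decimal)
Compute lcm(40, 83) = 3320
3320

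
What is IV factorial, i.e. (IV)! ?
Convert IV (Roman numeral) → 4 (decimal)
Compute 4! = 24
24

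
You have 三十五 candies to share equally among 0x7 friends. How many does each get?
Convert 三十五 (Chinese numeral) → 3×10 + 5 = 35 (decimal)
Convert 0x7 (hexadecimal) → 7 (decimal)
Compute 35 ÷ 7 = 5
5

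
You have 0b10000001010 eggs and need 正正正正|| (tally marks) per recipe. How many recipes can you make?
Convert 0b10000001010 (binary) → 1024 + 8 + 2 = 1034 (decimal)
Convert 正正正正|| (tally marks) → 5 + 5 + 5 + 5 + 2 = 22 (decimal)
Compute 1034 ÷ 22 = 47
47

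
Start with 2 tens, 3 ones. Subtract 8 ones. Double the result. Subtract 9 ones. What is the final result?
Convert 2 tens, 3 ones (place-value notation) → 2×10 + 3 = 23 (decimal)
Start: 23
Convert 8 ones (place-value notation) → 8 (decimal)
23 - 8 = 15
15 × 2 = 30
Convert 9 ones (place-value notation) → 9 (decimal)
30 - 9 = 21
21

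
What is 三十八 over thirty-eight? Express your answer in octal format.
Convert 三十八 (Chinese numeral) → 3×10 + 8 = 38 (decimal)
Convert thirty-eight (English words) → 38 (decimal)
Compute 38 ÷ 38 = 1
Convert 1 (decimal) → 0o1 (octal)
0o1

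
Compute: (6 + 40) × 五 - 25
Convert 五 (Chinese numeral) → 5 (decimal)
Expression in decimal: (6 + 40) × 5 - 25
Parentheses first: 6 + 40 = 46
Multiply: 46 × 5 = 230
Subtract: 230 - 25 = 205
205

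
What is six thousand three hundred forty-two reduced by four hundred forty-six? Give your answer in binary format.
Convert six thousand three hundred forty-two (English words) → 6×1000 + 3×100 + 42 = 6342 (decimal)
Convert four hundred forty-six (English words) → 4×100 + 46 = 446 (decimal)
Compute 6342 - 446 = 5896
Convert 5896 (decimal) → 5896 = 4096 + 1024 + 512 + 256 + 8 → 0b1011100001000 (binary)
0b1011100001000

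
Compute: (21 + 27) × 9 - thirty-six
Convert thirty-six (English words) → 36 (decimal)
Expression in decimal: (21 + 27) × 9 - 36
Parentheses first: 21 + 27 = 48
Multiply: 48 × 9 = 432
Subtract: 432 - 36 = 396
396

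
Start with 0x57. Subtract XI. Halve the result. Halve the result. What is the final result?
Convert 0x57 (hexadecimal) → 5×16 + 7 = 87 (decimal)
Start: 87
Convert XI (Roman numeral) → 10 + 1 = 11 (decimal)
87 - 11 = 76
76 ÷ 2 = 38
38 ÷ 2 = 19
19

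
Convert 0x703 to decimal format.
Convert 0x703 (hexadecimal) → 7×256 + 3 = 1795 (decimal)
1795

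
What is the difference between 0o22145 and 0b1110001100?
Convert 0o22145 (octal) → 2×4096 + 2×512 + 1×64 + 4×8 + 5 = 9317 (decimal)
Convert 0b1110001100 (binary) → 512 + 256 + 128 + 8 + 4 = 908 (decimal)
Difference: |9317 - 908| = 8409
8409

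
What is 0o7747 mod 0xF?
Convert 0o7747 (octal) → 7×512 + 7×64 + 4×8 + 7 = 4071 (decimal)
Convert 0xF (hexadecimal) → 15 (decimal)
Compute 4071 mod 15 = 6
6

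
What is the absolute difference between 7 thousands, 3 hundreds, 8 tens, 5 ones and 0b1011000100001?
Convert 7 thousands, 3 hundreds, 8 tens, 5 ones (place-value notation) → 7×1000 + 3×100 + 8×10 + 5 = 7385 (decimal)
Convert 0b1011000100001 (binary) → 4096 + 1024 + 512 + 32 + 1 = 5665 (decimal)
Compute |7385 - 5665| = 1720
1720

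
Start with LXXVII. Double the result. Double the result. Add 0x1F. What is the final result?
Convert LXXVII (Roman numeral) → 50 + 10 + 10 + 5 + 1 + 1 = 77 (decimal)
Start: 77
77 × 2 = 154
154 × 2 = 308
Convert 0x1F (hexadecimal) → 1×16 + 15 = 31 (decimal)
308 + 31 = 339
339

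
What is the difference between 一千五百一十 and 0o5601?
Convert 一千五百一十 (Chinese numeral) → 1×1000 + 5×100 + 1×10 = 1510 (decimal)
Convert 0o5601 (octal) → 5×512 + 6×64 + 1 = 2945 (decimal)
Difference: |1510 - 2945| = 1435
1435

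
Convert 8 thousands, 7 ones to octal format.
Convert 8 thousands, 7 ones (place-value notation) → 8×1000 + 7 = 8007 (decimal)
Convert 8007 (decimal) → 8007 = 1×4096 + 7×512 + 5×64 + 7 → 0o17507 (octal)
0o17507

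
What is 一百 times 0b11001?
Convert 一百 (Chinese numeral) → 1×100 = 100 (decimal)
Convert 0b11001 (binary) → 16 + 8 + 1 = 25 (decimal)
Compute 100 × 25 = 2500
2500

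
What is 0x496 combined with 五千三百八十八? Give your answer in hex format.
Convert 0x496 (hexadecimal) → 4×256 + 9×16 + 6 = 1174 (decimal)
Convert 五千三百八十八 (Chinese numeral) → 5×1000 + 3×100 + 8×10 + 8 = 5388 (decimal)
Compute 1174 + 5388 = 6562
Convert 6562 (decimal) → 6562 = 1×4096 + 9×256 + 10×16 + 2 → 0x19A2 (hexadecimal)
0x19A2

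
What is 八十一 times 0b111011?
Convert 八十一 (Chinese numeral) → 8×10 + 1 = 81 (decimal)
Convert 0b111011 (binary) → 32 + 16 + 8 + 2 + 1 = 59 (decimal)
Compute 81 × 59 = 4779
4779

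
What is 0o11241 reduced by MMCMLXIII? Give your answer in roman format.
Convert 0o11241 (octal) → 1×4096 + 1×512 + 2×64 + 4×8 + 1 = 4769 (decimal)
Convert MMCMLXIII (Roman numeral) → 1000 + 1000 + 900 + 50 + 10 + 1 + 1 + 1 = 2963 (decimal)
Compute 4769 - 2963 = 1806
Convert 1806 (decimal) → 1806 = 1000 + 500 + 100 + 100 + 100 + 5 + 1 → MDCCCVI (Roman numeral)
MDCCCVI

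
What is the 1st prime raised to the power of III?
Convert the 1st prime (prime index) → 2 (decimal)
Convert III (Roman numeral) → 1 + 1 + 1 = 3 (decimal)
Compute 2 ^ 3 = 8
8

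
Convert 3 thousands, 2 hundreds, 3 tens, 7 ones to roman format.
Convert 3 thousands, 2 hundreds, 3 tens, 7 ones (place-value notation) → 3×1000 + 2×100 + 3×10 + 7 = 3237 (decimal)
Convert 3237 (decimal) → 3237 = 1000 + 1000 + 1000 + 100 + 100 + 10 + 10 + 10 + 5 + 1 + 1 → MMMCCXXXVII (Roman numeral)
MMMCCXXXVII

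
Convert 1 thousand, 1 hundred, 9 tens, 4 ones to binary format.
Convert 1 thousand, 1 hundred, 9 tens, 4 ones (place-value notation) → 1×1000 + 1×100 + 9×10 + 4 = 1194 (decimal)
Convert 1194 (decimal) → 1194 = 1024 + 128 + 32 + 8 + 2 → 0b10010101010 (binary)
0b10010101010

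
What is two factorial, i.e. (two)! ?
Convert two (English words) → 2 (decimal)
Compute 2! = 2
2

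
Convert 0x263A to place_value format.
Convert 0x263A (hexadecimal) → 2×4096 + 6×256 + 3×16 + 10 = 9786 (decimal)
Convert 9786 (decimal) → 9786 = 9×1000 + 7×100 + 8×10 + 6 → 9 thousands, 7 hundreds, 8 tens, 6 ones (place-value notation)
9 thousands, 7 hundreds, 8 tens, 6 ones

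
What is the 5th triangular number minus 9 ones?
The 5th triangular number = 5×6/2 = 15
Convert 9 ones (place-value notation) → 9 (decimal)
Compute 15 - 9 = 6
6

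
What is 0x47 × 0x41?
Convert 0x47 (hexadecimal) → 4×16 + 7 = 71 (decimal)
Convert 0x41 (hexadecimal) → 4×16 + 1 = 65 (decimal)
Compute 71 × 65 = 4615
4615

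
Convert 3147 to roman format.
Convert 3147 (decimal) → 3147 = 1000 + 1000 + 1000 + 100 + 40 + 5 + 1 + 1 → MMMCXLVII (Roman numeral)
MMMCXLVII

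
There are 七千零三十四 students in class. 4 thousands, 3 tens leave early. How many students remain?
Convert 七千零三十四 (Chinese numeral) → 7×1000 + 3×10 + 4 = 7034 (decimal)
Convert 4 thousands, 3 tens (place-value notation) → 4×1000 + 3×10 = 4030 (decimal)
Compute 7034 - 4030 = 3004
3004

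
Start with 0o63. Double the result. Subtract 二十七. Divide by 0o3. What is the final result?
Convert 0o63 (octal) → 6×8 + 3 = 51 (decimal)
Start: 51
51 × 2 = 102
Convert 二十七 (Chinese numeral) → 2×10 + 7 = 27 (decimal)
102 - 27 = 75
Convert 0o3 (octal) → 3 (decimal)
75 ÷ 3 = 25
25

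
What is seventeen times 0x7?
Convert seventeen (English words) → 17 (decimal)
Convert 0x7 (hexadecimal) → 7 (decimal)
Compute 17 × 7 = 119
119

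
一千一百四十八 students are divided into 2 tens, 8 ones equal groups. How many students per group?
Convert 一千一百四十八 (Chinese numeral) → 1×1000 + 1×100 + 4×10 + 8 = 1148 (decimal)
Convert 2 tens, 8 ones (place-value notation) → 2×10 + 8 = 28 (decimal)
Compute 1148 ÷ 28 = 41
41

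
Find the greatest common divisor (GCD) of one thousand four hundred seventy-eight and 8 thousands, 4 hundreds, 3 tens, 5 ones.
Convert one thousand four hundred seventy-eight (English words) → 1×1000 + 4×100 + 78 = 1478 (decimal)
Convert 8 thousands, 4 hundreds, 3 tens, 5 ones (place-value notation) → 8×1000 + 4×100 + 3×10 + 5 = 8435 (decimal)
Compute gcd(1478, 8435) = 1
1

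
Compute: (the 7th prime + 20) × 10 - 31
Convert the 7th prime (prime index) → 17 (decimal)
Expression in decimal: (17 + 20) × 10 - 31
Parentheses first: 17 + 20 = 37
Multiply: 37 × 10 = 370
Subtract: 370 - 31 = 339
339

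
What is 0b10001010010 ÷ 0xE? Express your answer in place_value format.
Convert 0b10001010010 (binary) → 1024 + 64 + 16 + 2 = 1106 (decimal)
Convert 0xE (hexadecimal) → 14 (decimal)
Compute 1106 ÷ 14 = 79
Convert 79 (decimal) → 79 = 7×10 + 9 → 7 tens, 9 ones (place-value notation)
7 tens, 9 ones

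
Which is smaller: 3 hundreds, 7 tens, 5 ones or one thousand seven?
Convert 3 hundreds, 7 tens, 5 ones (place-value notation) → 3×100 + 7×10 + 5 = 375 (decimal)
Convert one thousand seven (English words) → 1×1000 + 7 = 1007 (decimal)
Compare 375 vs 1007: smaller = 375
375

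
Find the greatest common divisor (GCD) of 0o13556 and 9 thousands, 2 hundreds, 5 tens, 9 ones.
Convert 0o13556 (octal) → 1×4096 + 3×512 + 5×64 + 5×8 + 6 = 5998 (decimal)
Convert 9 thousands, 2 hundreds, 5 tens, 9 ones (place-value notation) → 9×1000 + 2×100 + 5×10 + 9 = 9259 (decimal)
Compute gcd(5998, 9259) = 1
1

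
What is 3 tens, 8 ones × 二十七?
Convert 3 tens, 8 ones (place-value notation) → 3×10 + 8 = 38 (decimal)
Convert 二十七 (Chinese numeral) → 2×10 + 7 = 27 (decimal)
Compute 38 × 27 = 1026
1026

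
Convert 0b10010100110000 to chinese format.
Convert 0b10010100110000 (binary) → 8192 + 1024 + 256 + 32 + 16 = 9520 (decimal)
Convert 9520 (decimal) → 9520 = 9×1000 + 5×100 + 2×10 → 九千五百二十 (Chinese numeral)
九千五百二十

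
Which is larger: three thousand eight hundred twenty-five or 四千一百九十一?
Convert three thousand eight hundred twenty-five (English words) → 3×1000 + 8×100 + 25 = 3825 (decimal)
Convert 四千一百九十一 (Chinese numeral) → 4×1000 + 1×100 + 9×10 + 1 = 4191 (decimal)
Compare 3825 vs 4191: larger = 4191
4191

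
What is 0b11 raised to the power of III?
Convert 0b11 (binary) → 2 + 1 = 3 (decimal)
Convert III (Roman numeral) → 1 + 1 + 1 = 3 (decimal)
Compute 3 ^ 3 = 27
27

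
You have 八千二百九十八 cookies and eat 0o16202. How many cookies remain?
Convert 八千二百九十八 (Chinese numeral) → 8×1000 + 2×100 + 9×10 + 8 = 8298 (decimal)
Convert 0o16202 (octal) → 1×4096 + 6×512 + 2×64 + 2 = 7298 (decimal)
Compute 8298 - 7298 = 1000
1000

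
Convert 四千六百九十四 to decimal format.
Convert 四千六百九十四 (Chinese numeral) → 4×1000 + 6×100 + 9×10 + 4 = 4694 (decimal)
4694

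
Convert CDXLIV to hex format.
Convert CDXLIV (Roman numeral) → 400 + 40 + 4 = 444 (decimal)
Convert 444 (decimal) → 444 = 1×256 + 11×16 + 12 → 0x1BC (hexadecimal)
0x1BC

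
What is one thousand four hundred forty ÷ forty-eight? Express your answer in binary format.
Convert one thousand four hundred forty (English words) → 1×1000 + 4×100 + 40 = 1440 (decimal)
Convert forty-eight (English words) → 48 (decimal)
Compute 1440 ÷ 48 = 30
Convert 30 (decimal) → 30 = 16 + 8 + 4 + 2 → 0b11110 (binary)
0b11110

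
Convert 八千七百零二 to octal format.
Convert 八千七百零二 (Chinese numeral) → 8×1000 + 7×100 + 2 = 8702 (decimal)
Convert 8702 (decimal) → 8702 = 2×4096 + 7×64 + 7×8 + 6 → 0o20776 (octal)
0o20776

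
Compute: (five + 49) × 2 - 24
Convert five (English words) → 5 (decimal)
Expression in decimal: (5 + 49) × 2 - 24
Parentheses first: 5 + 49 = 54
Multiply: 54 × 2 = 108
Subtract: 108 - 24 = 84
84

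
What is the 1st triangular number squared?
The 1st triangular number = 1×2/2 = 1
Compute 1² = 1 × 1 = 1
1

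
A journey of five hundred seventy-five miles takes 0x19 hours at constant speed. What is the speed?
Convert five hundred seventy-five (English words) → 5×100 + 75 = 575 (decimal)
Convert 0x19 (hexadecimal) → 1×16 + 9 = 25 (decimal)
Compute 575 ÷ 25 = 23
23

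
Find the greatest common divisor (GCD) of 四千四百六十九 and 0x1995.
Convert 四千四百六十九 (Chinese numeral) → 4×1000 + 4×100 + 6×10 + 9 = 4469 (decimal)
Convert 0x1995 (hexadecimal) → 1×4096 + 9×256 + 9×16 + 5 = 6549 (decimal)
Compute gcd(4469, 6549) = 1
1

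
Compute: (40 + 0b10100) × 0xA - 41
Convert 0b10100 (binary) → 16 + 4 = 20 (decimal)
Convert 0xA (hexadecimal) → 10 (decimal)
Expression in decimal: (40 + 20) × 10 - 41
Parentheses first: 40 + 20 = 60
Multiply: 60 × 10 = 600
Subtract: 600 - 41 = 559
559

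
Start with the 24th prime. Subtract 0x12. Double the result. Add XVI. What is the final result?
Convert the 24th prime (prime index) → 89 (decimal)
Start: 89
Convert 0x12 (hexadecimal) → 1×16 + 2 = 18 (decimal)
89 - 18 = 71
71 × 2 = 142
Convert XVI (Roman numeral) → 10 + 5 + 1 = 16 (decimal)
142 + 16 = 158
158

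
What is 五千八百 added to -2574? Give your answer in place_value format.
Convert 五千八百 (Chinese numeral) → 5×1000 + 8×100 = 5800 (decimal)
Compute 5800 + -2574 = 3226
Convert 3226 (decimal) → 3226 = 3×1000 + 2×100 + 2×10 + 6 → 3 thousands, 2 hundreds, 2 tens, 6 ones (place-value notation)
3 thousands, 2 hundreds, 2 tens, 6 ones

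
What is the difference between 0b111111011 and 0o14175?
Convert 0b111111011 (binary) → 256 + 128 + 64 + 32 + 16 + 8 + 2 + 1 = 507 (decimal)
Convert 0o14175 (octal) → 1×4096 + 4×512 + 1×64 + 7×8 + 5 = 6269 (decimal)
Difference: |507 - 6269| = 5762
5762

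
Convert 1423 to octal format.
Convert 1423 (decimal) → 1423 = 2×512 + 6×64 + 1×8 + 7 → 0o2617 (octal)
0o2617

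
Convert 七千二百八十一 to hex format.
Convert 七千二百八十一 (Chinese numeral) → 7×1000 + 2×100 + 8×10 + 1 = 7281 (decimal)
Convert 7281 (decimal) → 7281 = 1×4096 + 12×256 + 7×16 + 1 → 0x1C71 (hexadecimal)
0x1C71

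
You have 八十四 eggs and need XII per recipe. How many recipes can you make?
Convert 八十四 (Chinese numeral) → 8×10 + 4 = 84 (decimal)
Convert XII (Roman numeral) → 10 + 1 + 1 = 12 (decimal)
Compute 84 ÷ 12 = 7
7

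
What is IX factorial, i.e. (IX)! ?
Convert IX (Roman numeral) → 9 (decimal)
Compute 9! = 362880
362880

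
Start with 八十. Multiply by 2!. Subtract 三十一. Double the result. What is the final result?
Convert 八十 (Chinese numeral) → 8×10 = 80 (decimal)
Start: 80
Convert 2! (factorial) → 2 (decimal)
80 × 2 = 160
Convert 三十一 (Chinese numeral) → 3×10 + 1 = 31 (decimal)
160 - 31 = 129
129 × 2 = 258
258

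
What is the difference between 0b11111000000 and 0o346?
Convert 0b11111000000 (binary) → 1024 + 512 + 256 + 128 + 64 = 1984 (decimal)
Convert 0o346 (octal) → 3×64 + 4×8 + 6 = 230 (decimal)
Difference: |1984 - 230| = 1754
1754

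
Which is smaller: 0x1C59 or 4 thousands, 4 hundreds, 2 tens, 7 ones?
Convert 0x1C59 (hexadecimal) → 1×4096 + 12×256 + 5×16 + 9 = 7257 (decimal)
Convert 4 thousands, 4 hundreds, 2 tens, 7 ones (place-value notation) → 4×1000 + 4×100 + 2×10 + 7 = 4427 (decimal)
Compare 7257 vs 4427: smaller = 4427
4427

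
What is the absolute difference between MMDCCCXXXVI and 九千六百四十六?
Convert MMDCCCXXXVI (Roman numeral) → 1000 + 1000 + 500 + 100 + 100 + 100 + 10 + 10 + 10 + 5 + 1 = 2836 (decimal)
Convert 九千六百四十六 (Chinese numeral) → 9×1000 + 6×100 + 4×10 + 6 = 9646 (decimal)
Compute |2836 - 9646| = 6810
6810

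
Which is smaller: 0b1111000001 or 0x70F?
Convert 0b1111000001 (binary) → 512 + 256 + 128 + 64 + 1 = 961 (decimal)
Convert 0x70F (hexadecimal) → 7×256 + 15 = 1807 (decimal)
Compare 961 vs 1807: smaller = 961
961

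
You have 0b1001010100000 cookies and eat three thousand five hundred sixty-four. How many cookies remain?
Convert 0b1001010100000 (binary) → 4096 + 512 + 128 + 32 = 4768 (decimal)
Convert three thousand five hundred sixty-four (English words) → 3×1000 + 5×100 + 64 = 3564 (decimal)
Compute 4768 - 3564 = 1204
1204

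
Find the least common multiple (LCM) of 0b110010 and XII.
Convert 0b110010 (binary) → 32 + 16 + 2 = 50 (decimal)
Convert XII (Roman numeral) → 10 + 1 + 1 = 12 (decimal)
Compute lcm(50, 12) = 300
300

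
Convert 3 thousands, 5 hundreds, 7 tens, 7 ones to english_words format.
Convert 3 thousands, 5 hundreds, 7 tens, 7 ones (place-value notation) → 3×1000 + 5×100 + 7×10 + 7 = 3577 (decimal)
Convert 3577 (decimal) → 3577 = 3×1000 + 5×100 + 77 → three thousand five hundred seventy-seven (English words)
three thousand five hundred seventy-seven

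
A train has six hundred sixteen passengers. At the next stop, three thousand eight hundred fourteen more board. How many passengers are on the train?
Convert six hundred sixteen (English words) → 6×100 + 16 = 616 (decimal)
Convert three thousand eight hundred fourteen (English words) → 3×1000 + 8×100 + 14 = 3814 (decimal)
Compute 616 + 3814 = 4430
4430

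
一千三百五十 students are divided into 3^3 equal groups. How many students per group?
Convert 一千三百五十 (Chinese numeral) → 1×1000 + 3×100 + 5×10 = 1350 (decimal)
Convert 3^3 (power) → 27 (decimal)
Compute 1350 ÷ 27 = 50
50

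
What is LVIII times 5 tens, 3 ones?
Convert LVIII (Roman numeral) → 50 + 5 + 1 + 1 + 1 = 58 (decimal)
Convert 5 tens, 3 ones (place-value notation) → 5×10 + 3 = 53 (decimal)
Compute 58 × 53 = 3074
3074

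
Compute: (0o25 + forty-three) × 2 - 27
Convert 0o25 (octal) → 2×8 + 5 = 21 (decimal)
Convert forty-three (English words) → 43 (decimal)
Expression in decimal: (21 + 43) × 2 - 27
Parentheses first: 21 + 43 = 64
Multiply: 64 × 2 = 128
Subtract: 128 - 27 = 101
101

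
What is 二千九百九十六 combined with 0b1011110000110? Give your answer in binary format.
Convert 二千九百九十六 (Chinese numeral) → 2×1000 + 9×100 + 9×10 + 6 = 2996 (decimal)
Convert 0b1011110000110 (binary) → 4096 + 1024 + 512 + 256 + 128 + 4 + 2 = 6022 (decimal)
Compute 2996 + 6022 = 9018
Convert 9018 (decimal) → 9018 = 8192 + 512 + 256 + 32 + 16 + 8 + 2 → 0b10001100111010 (binary)
0b10001100111010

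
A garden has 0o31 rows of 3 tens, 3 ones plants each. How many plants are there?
Convert 3 tens, 3 ones (place-value notation) → 3×10 + 3 = 33 (decimal)
Convert 0o31 (octal) → 3×8 + 1 = 25 (decimal)
Compute 33 × 25 = 825
825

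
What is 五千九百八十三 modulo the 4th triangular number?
Convert 五千九百八十三 (Chinese numeral) → 5×1000 + 9×100 + 8×10 + 3 = 5983 (decimal)
Convert the 4th triangular number (triangular index) → 4×5/2 = 10 (decimal)
Compute 5983 mod 10 = 3
3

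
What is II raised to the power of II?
Convert II (Roman numeral) → 1 + 1 = 2 (decimal)
Convert II (Roman numeral) → 1 + 1 = 2 (decimal)
Compute 2 ^ 2 = 4
4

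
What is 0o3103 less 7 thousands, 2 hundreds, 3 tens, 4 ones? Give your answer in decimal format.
Convert 0o3103 (octal) → 3×512 + 1×64 + 3 = 1603 (decimal)
Convert 7 thousands, 2 hundreds, 3 tens, 4 ones (place-value notation) → 7×1000 + 2×100 + 3×10 + 4 = 7234 (decimal)
Compute 1603 - 7234 = -5631
-5631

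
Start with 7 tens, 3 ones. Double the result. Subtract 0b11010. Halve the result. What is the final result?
Convert 7 tens, 3 ones (place-value notation) → 7×10 + 3 = 73 (decimal)
Start: 73
73 × 2 = 146
Convert 0b11010 (binary) → 16 + 8 + 2 = 26 (decimal)
146 - 26 = 120
120 ÷ 2 = 60
60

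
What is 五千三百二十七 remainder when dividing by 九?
Convert 五千三百二十七 (Chinese numeral) → 5×1000 + 3×100 + 2×10 + 7 = 5327 (decimal)
Convert 九 (Chinese numeral) → 9 (decimal)
Compute 5327 mod 9 = 8
8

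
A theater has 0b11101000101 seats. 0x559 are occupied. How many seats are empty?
Convert 0b11101000101 (binary) → 1024 + 512 + 256 + 64 + 4 + 1 = 1861 (decimal)
Convert 0x559 (hexadecimal) → 5×256 + 5×16 + 9 = 1369 (decimal)
Compute 1861 - 1369 = 492
492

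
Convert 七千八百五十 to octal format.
Convert 七千八百五十 (Chinese numeral) → 7×1000 + 8×100 + 5×10 = 7850 (decimal)
Convert 7850 (decimal) → 7850 = 1×4096 + 7×512 + 2×64 + 5×8 + 2 → 0o17252 (octal)
0o17252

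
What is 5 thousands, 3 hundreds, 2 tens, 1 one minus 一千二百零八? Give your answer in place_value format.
Convert 5 thousands, 3 hundreds, 2 tens, 1 one (place-value notation) → 5×1000 + 3×100 + 2×10 + 1 = 5321 (decimal)
Convert 一千二百零八 (Chinese numeral) → 1×1000 + 2×100 + 8 = 1208 (decimal)
Compute 5321 - 1208 = 4113
Convert 4113 (decimal) → 4113 = 4×1000 + 1×100 + 1×10 + 3 → 4 thousands, 1 hundred, 1 ten, 3 ones (place-value notation)
4 thousands, 1 hundred, 1 ten, 3 ones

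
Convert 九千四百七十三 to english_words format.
Convert 九千四百七十三 (Chinese numeral) → 9×1000 + 4×100 + 7×10 + 3 = 9473 (decimal)
Convert 9473 (decimal) → 9473 = 9×1000 + 4×100 + 73 → nine thousand four hundred seventy-three (English words)
nine thousand four hundred seventy-three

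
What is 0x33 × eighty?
Convert 0x33 (hexadecimal) → 3×16 + 3 = 51 (decimal)
Convert eighty (English words) → 80 (decimal)
Compute 51 × 80 = 4080
4080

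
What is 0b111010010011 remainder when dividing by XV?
Convert 0b111010010011 (binary) → 2048 + 1024 + 512 + 128 + 16 + 2 + 1 = 3731 (decimal)
Convert XV (Roman numeral) → 10 + 5 = 15 (decimal)
Compute 3731 mod 15 = 11
11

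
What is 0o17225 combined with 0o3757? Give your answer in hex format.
Convert 0o17225 (octal) → 1×4096 + 7×512 + 2×64 + 2×8 + 5 = 7829 (decimal)
Convert 0o3757 (octal) → 3×512 + 7×64 + 5×8 + 7 = 2031 (decimal)
Compute 7829 + 2031 = 9860
Convert 9860 (decimal) → 9860 = 2×4096 + 6×256 + 8×16 + 4 → 0x2684 (hexadecimal)
0x2684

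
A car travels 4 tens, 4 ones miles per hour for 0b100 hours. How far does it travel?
Convert 4 tens, 4 ones (place-value notation) → 4×10 + 4 = 44 (decimal)
Convert 0b100 (binary) → 4 (decimal)
Compute 44 × 4 = 176
176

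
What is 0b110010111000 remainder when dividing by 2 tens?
Convert 0b110010111000 (binary) → 2048 + 1024 + 128 + 32 + 16 + 8 = 3256 (decimal)
Convert 2 tens (place-value notation) → 2×10 = 20 (decimal)
Compute 3256 mod 20 = 16
16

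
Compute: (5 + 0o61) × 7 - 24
Convert 0o61 (octal) → 6×8 + 1 = 49 (decimal)
Expression in decimal: (5 + 49) × 7 - 24
Parentheses first: 5 + 49 = 54
Multiply: 54 × 7 = 378
Subtract: 378 - 24 = 354
354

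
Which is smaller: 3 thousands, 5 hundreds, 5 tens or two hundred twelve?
Convert 3 thousands, 5 hundreds, 5 tens (place-value notation) → 3×1000 + 5×100 + 5×10 = 3550 (decimal)
Convert two hundred twelve (English words) → 2×100 + 12 = 212 (decimal)
Compare 3550 vs 212: smaller = 212
212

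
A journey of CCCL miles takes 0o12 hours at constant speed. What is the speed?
Convert CCCL (Roman numeral) → 100 + 100 + 100 + 50 = 350 (decimal)
Convert 0o12 (octal) → 1×8 + 2 = 10 (decimal)
Compute 350 ÷ 10 = 35
35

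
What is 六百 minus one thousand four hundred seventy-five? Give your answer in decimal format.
Convert 六百 (Chinese numeral) → 6×100 = 600 (decimal)
Convert one thousand four hundred seventy-five (English words) → 1×1000 + 4×100 + 75 = 1475 (decimal)
Compute 600 - 1475 = -875
-875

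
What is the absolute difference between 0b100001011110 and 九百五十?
Convert 0b100001011110 (binary) → 2048 + 64 + 16 + 8 + 4 + 2 = 2142 (decimal)
Convert 九百五十 (Chinese numeral) → 9×100 + 5×10 = 950 (decimal)
Compute |2142 - 950| = 1192
1192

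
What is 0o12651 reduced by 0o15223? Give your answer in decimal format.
Convert 0o12651 (octal) → 1×4096 + 2×512 + 6×64 + 5×8 + 1 = 5545 (decimal)
Convert 0o15223 (octal) → 1×4096 + 5×512 + 2×64 + 2×8 + 3 = 6803 (decimal)
Compute 5545 - 6803 = -1258
-1258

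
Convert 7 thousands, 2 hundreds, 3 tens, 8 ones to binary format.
Convert 7 thousands, 2 hundreds, 3 tens, 8 ones (place-value notation) → 7×1000 + 2×100 + 3×10 + 8 = 7238 (decimal)
Convert 7238 (decimal) → 7238 = 4096 + 2048 + 1024 + 64 + 4 + 2 → 0b1110001000110 (binary)
0b1110001000110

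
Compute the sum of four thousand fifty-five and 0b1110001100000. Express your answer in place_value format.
Convert four thousand fifty-five (English words) → 4×1000 + 55 = 4055 (decimal)
Convert 0b1110001100000 (binary) → 4096 + 2048 + 1024 + 64 + 32 = 7264 (decimal)
Compute 4055 + 7264 = 11319
Convert 11319 (decimal) → 11319 = 11×1000 + 3×100 + 1×10 + 9 → 11 thousands, 3 hundreds, 1 ten, 9 ones (place-value notation)
11 thousands, 3 hundreds, 1 ten, 9 ones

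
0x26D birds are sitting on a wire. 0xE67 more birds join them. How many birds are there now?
Convert 0x26D (hexadecimal) → 2×256 + 6×16 + 13 = 621 (decimal)
Convert 0xE67 (hexadecimal) → 14×256 + 6×16 + 7 = 3687 (decimal)
Compute 621 + 3687 = 4308
4308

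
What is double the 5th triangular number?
The 5th triangular number = 5×6/2 = 15
Compute 15 × 2 = 30
30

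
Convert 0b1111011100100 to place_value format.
Convert 0b1111011100100 (binary) → 4096 + 2048 + 1024 + 512 + 128 + 64 + 32 + 4 = 7908 (decimal)
Convert 7908 (decimal) → 7908 = 7×1000 + 9×100 + 8 → 7 thousands, 9 hundreds, 8 ones (place-value notation)
7 thousands, 9 hundreds, 8 ones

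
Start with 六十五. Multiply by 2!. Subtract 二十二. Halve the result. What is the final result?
Convert 六十五 (Chinese numeral) → 6×10 + 5 = 65 (decimal)
Start: 65
Convert 2! (factorial) → 2 (decimal)
65 × 2 = 130
Convert 二十二 (Chinese numeral) → 2×10 + 2 = 22 (decimal)
130 - 22 = 108
108 ÷ 2 = 54
54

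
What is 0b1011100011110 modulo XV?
Convert 0b1011100011110 (binary) → 4096 + 1024 + 512 + 256 + 16 + 8 + 4 + 2 = 5918 (decimal)
Convert XV (Roman numeral) → 10 + 5 = 15 (decimal)
Compute 5918 mod 15 = 8
8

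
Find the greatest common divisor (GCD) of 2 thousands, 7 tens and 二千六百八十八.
Convert 2 thousands, 7 tens (place-value notation) → 2×1000 + 7×10 = 2070 (decimal)
Convert 二千六百八十八 (Chinese numeral) → 2×1000 + 6×100 + 8×10 + 8 = 2688 (decimal)
Compute gcd(2070, 2688) = 6
6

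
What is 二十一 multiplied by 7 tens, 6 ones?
Convert 二十一 (Chinese numeral) → 2×10 + 1 = 21 (decimal)
Convert 7 tens, 6 ones (place-value notation) → 7×10 + 6 = 76 (decimal)
Compute 21 × 76 = 1596
1596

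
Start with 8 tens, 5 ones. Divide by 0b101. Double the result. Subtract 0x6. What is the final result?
Convert 8 tens, 5 ones (place-value notation) → 8×10 + 5 = 85 (decimal)
Start: 85
Convert 0b101 (binary) → 4 + 1 = 5 (decimal)
85 ÷ 5 = 17
17 × 2 = 34
Convert 0x6 (hexadecimal) → 6 (decimal)
34 - 6 = 28
28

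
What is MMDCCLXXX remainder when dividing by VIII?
Convert MMDCCLXXX (Roman numeral) → 1000 + 1000 + 500 + 100 + 100 + 50 + 10 + 10 + 10 = 2780 (decimal)
Convert VIII (Roman numeral) → 5 + 1 + 1 + 1 = 8 (decimal)
Compute 2780 mod 8 = 4
4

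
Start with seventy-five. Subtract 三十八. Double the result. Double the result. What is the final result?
Convert seventy-five (English words) → 75 (decimal)
Start: 75
Convert 三十八 (Chinese numeral) → 3×10 + 8 = 38 (decimal)
75 - 38 = 37
37 × 2 = 74
74 × 2 = 148
148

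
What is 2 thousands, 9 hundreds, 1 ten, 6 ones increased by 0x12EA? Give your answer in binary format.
Convert 2 thousands, 9 hundreds, 1 ten, 6 ones (place-value notation) → 2×1000 + 9×100 + 1×10 + 6 = 2916 (decimal)
Convert 0x12EA (hexadecimal) → 1×4096 + 2×256 + 14×16 + 10 = 4842 (decimal)
Compute 2916 + 4842 = 7758
Convert 7758 (decimal) → 7758 = 4096 + 2048 + 1024 + 512 + 64 + 8 + 4 + 2 → 0b1111001001110 (binary)
0b1111001001110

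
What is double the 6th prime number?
The 6th prime number = 13
Compute 13 × 2 = 26
26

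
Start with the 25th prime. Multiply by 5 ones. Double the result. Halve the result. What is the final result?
Convert the 25th prime (prime index) → 97 (decimal)
Start: 97
Convert 5 ones (place-value notation) → 5 (decimal)
97 × 5 = 485
485 × 2 = 970
970 ÷ 2 = 485
485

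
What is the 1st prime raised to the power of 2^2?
Convert the 1st prime (prime index) → 2 (decimal)
Convert 2^2 (power) → 4 (decimal)
Compute 2 ^ 4 = 16
16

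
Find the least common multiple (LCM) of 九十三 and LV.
Convert 九十三 (Chinese numeral) → 9×10 + 3 = 93 (decimal)
Convert LV (Roman numeral) → 50 + 5 = 55 (decimal)
Compute lcm(93, 55) = 5115
5115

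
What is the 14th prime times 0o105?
Convert the 14th prime (prime index) → 43 (decimal)
Convert 0o105 (octal) → 1×64 + 5 = 69 (decimal)
Compute 43 × 69 = 2967
2967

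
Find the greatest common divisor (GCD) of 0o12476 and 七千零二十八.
Convert 0o12476 (octal) → 1×4096 + 2×512 + 4×64 + 7×8 + 6 = 5438 (decimal)
Convert 七千零二十八 (Chinese numeral) → 7×1000 + 2×10 + 8 = 7028 (decimal)
Compute gcd(5438, 7028) = 2
2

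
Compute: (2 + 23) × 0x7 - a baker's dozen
Convert 0x7 (hexadecimal) → 7 (decimal)
Convert a baker's dozen (colloquial) → 13 (decimal)
Expression in decimal: (2 + 23) × 7 - 13
Parentheses first: 2 + 23 = 25
Multiply: 25 × 7 = 175
Subtract: 175 - 13 = 162
162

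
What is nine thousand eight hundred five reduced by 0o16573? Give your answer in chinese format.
Convert nine thousand eight hundred five (English words) → 9×1000 + 8×100 + 5 = 9805 (decimal)
Convert 0o16573 (octal) → 1×4096 + 6×512 + 5×64 + 7×8 + 3 = 7547 (decimal)
Compute 9805 - 7547 = 2258
Convert 2258 (decimal) → 2258 = 2×1000 + 2×100 + 5×10 + 8 → 二千二百五十八 (Chinese numeral)
二千二百五十八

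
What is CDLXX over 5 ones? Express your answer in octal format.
Convert CDLXX (Roman numeral) → 400 + 50 + 10 + 10 = 470 (decimal)
Convert 5 ones (place-value notation) → 5 (decimal)
Compute 470 ÷ 5 = 94
Convert 94 (decimal) → 94 = 1×64 + 3×8 + 6 → 0o136 (octal)
0o136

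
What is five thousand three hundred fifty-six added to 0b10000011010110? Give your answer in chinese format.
Convert five thousand three hundred fifty-six (English words) → 5×1000 + 3×100 + 56 = 5356 (decimal)
Convert 0b10000011010110 (binary) → 8192 + 128 + 64 + 16 + 4 + 2 = 8406 (decimal)
Compute 5356 + 8406 = 13762
Convert 13762 (decimal) → 13762 = 1×10000 + 3×1000 + 7×100 + 6×10 + 2 → 一万三千七百六十二 (Chinese numeral)
一万三千七百六十二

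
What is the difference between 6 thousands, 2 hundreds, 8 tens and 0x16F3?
Convert 6 thousands, 2 hundreds, 8 tens (place-value notation) → 6×1000 + 2×100 + 8×10 = 6280 (decimal)
Convert 0x16F3 (hexadecimal) → 1×4096 + 6×256 + 15×16 + 3 = 5875 (decimal)
Difference: |6280 - 5875| = 405
405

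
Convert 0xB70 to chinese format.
Convert 0xB70 (hexadecimal) → 11×256 + 7×16 = 2928 (decimal)
Convert 2928 (decimal) → 2928 = 2×1000 + 9×100 + 2×10 + 8 → 二千九百二十八 (Chinese numeral)
二千九百二十八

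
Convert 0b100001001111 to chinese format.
Convert 0b100001001111 (binary) → 2048 + 64 + 8 + 4 + 2 + 1 = 2127 (decimal)
Convert 2127 (decimal) → 2127 = 2×1000 + 1×100 + 2×10 + 7 → 二千一百二十七 (Chinese numeral)
二千一百二十七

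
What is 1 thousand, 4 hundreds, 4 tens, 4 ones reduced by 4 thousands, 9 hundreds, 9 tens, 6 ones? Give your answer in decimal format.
Convert 1 thousand, 4 hundreds, 4 tens, 4 ones (place-value notation) → 1×1000 + 4×100 + 4×10 + 4 = 1444 (decimal)
Convert 4 thousands, 9 hundreds, 9 tens, 6 ones (place-value notation) → 4×1000 + 9×100 + 9×10 + 6 = 4996 (decimal)
Compute 1444 - 4996 = -3552
-3552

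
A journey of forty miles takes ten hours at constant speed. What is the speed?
Convert forty (English words) → 40 (decimal)
Convert ten (English words) → 10 (decimal)
Compute 40 ÷ 10 = 4
4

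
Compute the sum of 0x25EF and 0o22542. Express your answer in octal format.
Convert 0x25EF (hexadecimal) → 2×4096 + 5×256 + 14×16 + 15 = 9711 (decimal)
Convert 0o22542 (octal) → 2×4096 + 2×512 + 5×64 + 4×8 + 2 = 9570 (decimal)
Compute 9711 + 9570 = 19281
Convert 19281 (decimal) → 19281 = 4×4096 + 5×512 + 5×64 + 2×8 + 1 → 0o45521 (octal)
0o45521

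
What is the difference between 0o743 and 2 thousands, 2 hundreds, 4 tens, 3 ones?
Convert 0o743 (octal) → 7×64 + 4×8 + 3 = 483 (decimal)
Convert 2 thousands, 2 hundreds, 4 tens, 3 ones (place-value notation) → 2×1000 + 2×100 + 4×10 + 3 = 2243 (decimal)
Difference: |483 - 2243| = 1760
1760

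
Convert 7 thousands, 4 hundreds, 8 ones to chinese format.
Convert 7 thousands, 4 hundreds, 8 ones (place-value notation) → 7×1000 + 4×100 + 8 = 7408 (decimal)
Convert 7408 (decimal) → 7408 = 7×1000 + 4×100 + 8 → 七千四百零八 (Chinese numeral)
七千四百零八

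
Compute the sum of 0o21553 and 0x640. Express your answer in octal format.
Convert 0o21553 (octal) → 2×4096 + 1×512 + 5×64 + 5×8 + 3 = 9067 (decimal)
Convert 0x640 (hexadecimal) → 6×256 + 4×16 = 1600 (decimal)
Compute 9067 + 1600 = 10667
Convert 10667 (decimal) → 10667 = 2×4096 + 4×512 + 6×64 + 5×8 + 3 → 0o24653 (octal)
0o24653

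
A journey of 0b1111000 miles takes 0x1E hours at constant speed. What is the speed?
Convert 0b1111000 (binary) → 64 + 32 + 16 + 8 = 120 (decimal)
Convert 0x1E (hexadecimal) → 1×16 + 14 = 30 (decimal)
Compute 120 ÷ 30 = 4
4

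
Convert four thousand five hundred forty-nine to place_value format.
Convert four thousand five hundred forty-nine (English words) → 4×1000 + 5×100 + 49 = 4549 (decimal)
Convert 4549 (decimal) → 4549 = 4×1000 + 5×100 + 4×10 + 9 → 4 thousands, 5 hundreds, 4 tens, 9 ones (place-value notation)
4 thousands, 5 hundreds, 4 tens, 9 ones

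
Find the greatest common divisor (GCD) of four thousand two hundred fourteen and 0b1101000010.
Convert four thousand two hundred fourteen (English words) → 4×1000 + 2×100 + 14 = 4214 (decimal)
Convert 0b1101000010 (binary) → 512 + 256 + 64 + 2 = 834 (decimal)
Compute gcd(4214, 834) = 2
2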